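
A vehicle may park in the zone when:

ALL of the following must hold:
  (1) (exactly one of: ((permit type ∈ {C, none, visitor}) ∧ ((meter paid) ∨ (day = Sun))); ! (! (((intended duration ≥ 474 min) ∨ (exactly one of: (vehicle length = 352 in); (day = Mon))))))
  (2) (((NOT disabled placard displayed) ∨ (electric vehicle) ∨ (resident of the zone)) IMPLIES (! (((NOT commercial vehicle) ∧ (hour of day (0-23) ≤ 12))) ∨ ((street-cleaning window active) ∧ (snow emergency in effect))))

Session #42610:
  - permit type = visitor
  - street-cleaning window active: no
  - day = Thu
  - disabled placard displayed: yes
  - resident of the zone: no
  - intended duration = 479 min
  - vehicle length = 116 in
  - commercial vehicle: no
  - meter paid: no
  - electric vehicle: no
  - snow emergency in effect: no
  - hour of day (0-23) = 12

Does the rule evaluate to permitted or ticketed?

Permitted

Atomic conditions:
  permit type ∈ {C, none, visitor}: visitor is in the set → true
  meter paid: no → false
  day = Sun: Thu == Sun is false
  intended duration ≥ 474 min: 479 ≥ 474 is true
  vehicle length = 352 in: 116 == 352 is false
  day = Mon: Thu == Mon is false
  NOT disabled placard displayed: yes → false
  electric vehicle: no → false
  resident of the zone: no → false
  NOT commercial vehicle: no → true
  hour of day (0-23) ≤ 12: 12 ≤ 12 is true
  street-cleaning window active: no → false
  snow emergency in effect: no → false
Combine:
[1.1.2] false OR false = false
[1.1] true AND false = false
[1.2.1.1.2] exactly-one(false, false) = false
[1.2.1.1] true OR false = true
[1.2.1] NOT true = false
[1.2] NOT false = true
[1] exactly-one(false, true) = true
[2.1] false OR false OR false = false
[2.2.1.1] true AND true = true
[2.2.1] NOT true = false
[2.2.2] false AND false = false
[2.2] false OR false = false
[2] false → false (antecedent false ⇒ implication holds) = true
[root] true AND true = true
Overall: true → permitted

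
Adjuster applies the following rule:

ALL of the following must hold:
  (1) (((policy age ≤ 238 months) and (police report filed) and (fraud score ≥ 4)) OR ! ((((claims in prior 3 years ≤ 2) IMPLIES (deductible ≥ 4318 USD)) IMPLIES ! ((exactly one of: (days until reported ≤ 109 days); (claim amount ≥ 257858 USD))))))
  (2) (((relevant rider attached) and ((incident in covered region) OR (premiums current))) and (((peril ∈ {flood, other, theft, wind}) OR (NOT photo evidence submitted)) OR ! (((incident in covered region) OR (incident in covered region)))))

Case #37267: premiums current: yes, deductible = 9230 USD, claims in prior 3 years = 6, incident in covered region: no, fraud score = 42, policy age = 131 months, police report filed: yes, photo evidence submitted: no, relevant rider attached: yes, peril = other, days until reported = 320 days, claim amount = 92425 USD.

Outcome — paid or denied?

Paid

Atomic conditions:
  policy age ≤ 238 months: 131 ≤ 238 is true
  police report filed: yes → true
  fraud score ≥ 4: 42 ≥ 4 is true
  claims in prior 3 years ≤ 2: 6 ≤ 2 is false
  deductible ≥ 4318 USD: 9230 ≥ 4318 is true
  days until reported ≤ 109 days: 320 ≤ 109 is false
  claim amount ≥ 257858 USD: 92425 ≥ 257858 is false
  relevant rider attached: yes → true
  incident in covered region: no → false
  premiums current: yes → true
  peril ∈ {flood, other, theft, wind}: other is in the set → true
  NOT photo evidence submitted: no → true
Combine:
[1.1] true AND true AND true = true
[1.2.1.1] false → true (antecedent false ⇒ implication holds) = true
[1.2.1.2.1] exactly-one(false, false) = false
[1.2.1.2] NOT false = true
[1.2.1] true → true = true
[1.2] NOT true = false
[1] true OR false = true
[2.1.2] false OR true = true
[2.1] true AND true = true
[2.2.1] true OR true = true
[2.2.2.1] false OR false = false
[2.2.2] NOT false = true
[2.2] true OR true = true
[2] true AND true = true
[root] true AND true = true
Overall: true → paid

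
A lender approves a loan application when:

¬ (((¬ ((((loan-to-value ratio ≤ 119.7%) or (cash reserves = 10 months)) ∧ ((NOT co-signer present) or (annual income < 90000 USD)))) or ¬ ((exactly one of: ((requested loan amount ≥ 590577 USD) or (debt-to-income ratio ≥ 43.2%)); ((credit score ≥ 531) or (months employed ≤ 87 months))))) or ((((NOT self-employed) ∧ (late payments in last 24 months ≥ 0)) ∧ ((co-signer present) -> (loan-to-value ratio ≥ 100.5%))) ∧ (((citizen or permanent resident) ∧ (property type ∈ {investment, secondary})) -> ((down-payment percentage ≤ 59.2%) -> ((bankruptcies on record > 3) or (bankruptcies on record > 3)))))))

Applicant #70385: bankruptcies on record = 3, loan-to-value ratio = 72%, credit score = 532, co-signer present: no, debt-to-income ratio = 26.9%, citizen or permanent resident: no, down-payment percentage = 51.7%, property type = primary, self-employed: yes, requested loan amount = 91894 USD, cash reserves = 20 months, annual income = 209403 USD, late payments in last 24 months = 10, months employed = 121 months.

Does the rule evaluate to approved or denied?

Approved

Atomic conditions:
  loan-to-value ratio ≤ 119.7%: 72 ≤ 119.7 is true
  cash reserves = 10 months: 20 == 10 is false
  NOT co-signer present: no → true
  annual income < 90000 USD: 209403 < 90000 is false
  requested loan amount ≥ 590577 USD: 91894 ≥ 590577 is false
  debt-to-income ratio ≥ 43.2%: 26.9 ≥ 43.2 is false
  credit score ≥ 531: 532 ≥ 531 is true
  months employed ≤ 87 months: 121 ≤ 87 is false
  NOT self-employed: yes → false
  late payments in last 24 months ≥ 0: 10 ≥ 0 is true
  co-signer present: no → false
  loan-to-value ratio ≥ 100.5%: 72 ≥ 100.5 is false
  citizen or permanent resident: no → false
  property type ∈ {investment, secondary}: primary is not in the set → false
  down-payment percentage ≤ 59.2%: 51.7 ≤ 59.2 is true
  bankruptcies on record > 3: 3 > 3 is false
Combine:
[1.1.1.1.1] true OR false = true
[1.1.1.1.2] true OR false = true
[1.1.1.1] true AND true = true
[1.1.1] NOT true = false
[1.1.2.1.1] false OR false = false
[1.1.2.1.2] true OR false = true
[1.1.2.1] exactly-one(false, true) = true
[1.1.2] NOT true = false
[1.1] false OR false = false
[1.2.1.1] false AND true = false
[1.2.1.2] false → false (antecedent false ⇒ implication holds) = true
[1.2.1] false AND true = false
[1.2.2.1] false AND false = false
[1.2.2.2.2] false OR false = false
[1.2.2.2] true → false = false
[1.2.2] false → false (antecedent false ⇒ implication holds) = true
[1.2] false AND true = false
[1] false OR false = false
[root] NOT false = true
Overall: true → approved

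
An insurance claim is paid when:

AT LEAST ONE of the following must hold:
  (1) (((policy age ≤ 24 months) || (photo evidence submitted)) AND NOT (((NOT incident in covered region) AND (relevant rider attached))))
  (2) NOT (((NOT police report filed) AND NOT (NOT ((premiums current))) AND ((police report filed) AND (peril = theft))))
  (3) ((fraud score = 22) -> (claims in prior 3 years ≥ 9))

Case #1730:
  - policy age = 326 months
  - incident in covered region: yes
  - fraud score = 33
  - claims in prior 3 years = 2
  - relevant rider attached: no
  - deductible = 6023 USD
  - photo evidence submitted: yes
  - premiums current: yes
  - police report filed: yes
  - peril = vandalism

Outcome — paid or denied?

Atomic conditions:
  policy age ≤ 24 months: 326 ≤ 24 is false
  photo evidence submitted: yes → true
  NOT incident in covered region: yes → false
  relevant rider attached: no → false
  NOT police report filed: yes → false
  premiums current: yes → true
  police report filed: yes → true
  peril = theft: vandalism == theft is false
  fraud score = 22: 33 == 22 is false
  claims in prior 3 years ≥ 9: 2 ≥ 9 is false
Combine:
[1.1] false OR true = true
[1.2.1] false AND false = false
[1.2] NOT false = true
[1] true AND true = true
[2.1.2.1] NOT true = false
[2.1.2] NOT false = true
[2.1.3] true AND false = false
[2.1] false AND true AND false = false
[2] NOT false = true
[3] false → false (antecedent false ⇒ implication holds) = true
[root] true OR true OR true = true
Overall: true → paid

Paid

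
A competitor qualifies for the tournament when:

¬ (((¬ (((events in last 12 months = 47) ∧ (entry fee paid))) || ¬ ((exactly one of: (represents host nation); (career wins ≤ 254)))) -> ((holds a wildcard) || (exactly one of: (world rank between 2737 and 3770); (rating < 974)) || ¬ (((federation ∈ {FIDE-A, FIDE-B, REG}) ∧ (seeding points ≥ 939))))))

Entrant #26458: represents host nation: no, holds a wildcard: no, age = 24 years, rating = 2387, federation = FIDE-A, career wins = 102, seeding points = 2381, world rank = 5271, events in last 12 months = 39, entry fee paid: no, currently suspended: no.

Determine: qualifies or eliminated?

Qualifies

Atomic conditions:
  events in last 12 months = 47: 39 == 47 is false
  entry fee paid: no → false
  represents host nation: no → false
  career wins ≤ 254: 102 ≤ 254 is true
  holds a wildcard: no → false
  world rank between 2737 and 3770: 5271 in [2737, 3770] is false
  rating < 974: 2387 < 974 is false
  federation ∈ {FIDE-A, FIDE-B, REG}: FIDE-A is in the set → true
  seeding points ≥ 939: 2381 ≥ 939 is true
Combine:
[1.1.1.1] false AND false = false
[1.1.1] NOT false = true
[1.1.2.1] exactly-one(false, true) = true
[1.1.2] NOT true = false
[1.1] true OR false = true
[1.2.2] exactly-one(false, false) = false
[1.2.3.1] true AND true = true
[1.2.3] NOT true = false
[1.2] false OR false OR false = false
[1] true → false = false
[root] NOT false = true
Overall: true → qualifies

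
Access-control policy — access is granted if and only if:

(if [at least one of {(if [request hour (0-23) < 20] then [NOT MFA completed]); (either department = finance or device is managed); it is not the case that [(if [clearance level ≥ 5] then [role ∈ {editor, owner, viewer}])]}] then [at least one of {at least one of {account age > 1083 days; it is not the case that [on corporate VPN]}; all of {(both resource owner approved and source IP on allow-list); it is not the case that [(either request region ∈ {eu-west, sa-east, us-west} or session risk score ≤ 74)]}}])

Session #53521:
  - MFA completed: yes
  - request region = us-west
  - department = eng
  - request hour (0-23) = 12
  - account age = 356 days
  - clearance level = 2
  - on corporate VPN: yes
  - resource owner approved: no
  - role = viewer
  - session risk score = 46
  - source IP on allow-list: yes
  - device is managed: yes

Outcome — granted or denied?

Denied

Atomic conditions:
  request hour (0-23) < 20: 12 < 20 is true
  NOT MFA completed: yes → false
  department = finance: eng == finance is false
  device is managed: yes → true
  clearance level ≥ 5: 2 ≥ 5 is false
  role ∈ {editor, owner, viewer}: viewer is in the set → true
  account age > 1083 days: 356 > 1083 is false
  on corporate VPN: yes → true
  resource owner approved: no → false
  source IP on allow-list: yes → true
  request region ∈ {eu-west, sa-east, us-west}: us-west is in the set → true
  session risk score ≤ 74: 46 ≤ 74 is true
Combine:
[1.1] true → false = false
[1.2] false OR true = true
[1.3.1] false → true (antecedent false ⇒ implication holds) = true
[1.3] NOT true = false
[1] false OR true OR false = true
[2.1.2] NOT true = false
[2.1] false OR false = false
[2.2.1] false AND true = false
[2.2.2.1] true OR true = true
[2.2.2] NOT true = false
[2.2] false AND false = false
[2] false OR false = false
[root] true → false = false
Overall: false → denied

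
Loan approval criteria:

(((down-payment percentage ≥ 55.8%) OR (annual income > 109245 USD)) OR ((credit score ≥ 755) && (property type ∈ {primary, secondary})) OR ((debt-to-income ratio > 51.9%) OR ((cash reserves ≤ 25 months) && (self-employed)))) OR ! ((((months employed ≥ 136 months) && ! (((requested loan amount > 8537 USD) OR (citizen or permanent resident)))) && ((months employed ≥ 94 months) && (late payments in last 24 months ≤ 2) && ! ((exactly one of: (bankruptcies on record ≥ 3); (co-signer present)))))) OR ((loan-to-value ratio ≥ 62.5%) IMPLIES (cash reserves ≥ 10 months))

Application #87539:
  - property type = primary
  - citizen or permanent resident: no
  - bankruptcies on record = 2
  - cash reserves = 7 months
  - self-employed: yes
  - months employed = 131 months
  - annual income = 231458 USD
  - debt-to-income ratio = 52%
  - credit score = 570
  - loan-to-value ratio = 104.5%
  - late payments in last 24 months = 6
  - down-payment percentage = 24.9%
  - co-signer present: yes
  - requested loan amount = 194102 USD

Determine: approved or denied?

Approved

Atomic conditions:
  down-payment percentage ≥ 55.8%: 24.9 ≥ 55.8 is false
  annual income > 109245 USD: 231458 > 109245 is true
  credit score ≥ 755: 570 ≥ 755 is false
  property type ∈ {primary, secondary}: primary is in the set → true
  debt-to-income ratio > 51.9%: 52 > 51.9 is true
  cash reserves ≤ 25 months: 7 ≤ 25 is true
  self-employed: yes → true
  months employed ≥ 136 months: 131 ≥ 136 is false
  requested loan amount > 8537 USD: 194102 > 8537 is true
  citizen or permanent resident: no → false
  months employed ≥ 94 months: 131 ≥ 94 is true
  late payments in last 24 months ≤ 2: 6 ≤ 2 is false
  bankruptcies on record ≥ 3: 2 ≥ 3 is false
  co-signer present: yes → true
  loan-to-value ratio ≥ 62.5%: 104.5 ≥ 62.5 is true
  cash reserves ≥ 10 months: 7 ≥ 10 is false
Combine:
[1.1] false OR true = true
[1.2] false AND true = false
[1.3.2] true AND true = true
[1.3] true OR true = true
[1] true OR false OR true = true
[2.1.1.2.1] true OR false = true
[2.1.1.2] NOT true = false
[2.1.1] false AND false = false
[2.1.2.3.1] exactly-one(false, true) = true
[2.1.2.3] NOT true = false
[2.1.2] true AND false AND false = false
[2.1] false AND false = false
[2] NOT false = true
[3] true → false = false
[root] true OR true OR false = true
Overall: true → approved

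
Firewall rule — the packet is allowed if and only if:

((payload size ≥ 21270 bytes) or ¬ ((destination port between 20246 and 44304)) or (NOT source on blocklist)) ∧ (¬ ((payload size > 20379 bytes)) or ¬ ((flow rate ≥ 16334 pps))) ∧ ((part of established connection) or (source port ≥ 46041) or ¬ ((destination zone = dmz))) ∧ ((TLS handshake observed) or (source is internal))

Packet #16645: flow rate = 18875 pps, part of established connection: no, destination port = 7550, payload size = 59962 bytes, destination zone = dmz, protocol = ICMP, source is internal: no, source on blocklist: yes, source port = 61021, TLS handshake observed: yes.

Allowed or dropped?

Dropped

Atomic conditions:
  payload size ≥ 21270 bytes: 59962 ≥ 21270 is true
  destination port between 20246 and 44304: 7550 in [20246, 44304] is false
  NOT source on blocklist: yes → false
  payload size > 20379 bytes: 59962 > 20379 is true
  flow rate ≥ 16334 pps: 18875 ≥ 16334 is true
  part of established connection: no → false
  source port ≥ 46041: 61021 ≥ 46041 is true
  destination zone = dmz: dmz == dmz is true
  TLS handshake observed: yes → true
  source is internal: no → false
Combine:
[1.2] NOT false = true
[1] true OR true OR false = true
[2.1] NOT true = false
[2.2] NOT true = false
[2] false OR false = false
[3.3] NOT true = false
[3] false OR true OR false = true
[4] true OR false = true
[root] true AND false AND true AND true = false
Overall: false → dropped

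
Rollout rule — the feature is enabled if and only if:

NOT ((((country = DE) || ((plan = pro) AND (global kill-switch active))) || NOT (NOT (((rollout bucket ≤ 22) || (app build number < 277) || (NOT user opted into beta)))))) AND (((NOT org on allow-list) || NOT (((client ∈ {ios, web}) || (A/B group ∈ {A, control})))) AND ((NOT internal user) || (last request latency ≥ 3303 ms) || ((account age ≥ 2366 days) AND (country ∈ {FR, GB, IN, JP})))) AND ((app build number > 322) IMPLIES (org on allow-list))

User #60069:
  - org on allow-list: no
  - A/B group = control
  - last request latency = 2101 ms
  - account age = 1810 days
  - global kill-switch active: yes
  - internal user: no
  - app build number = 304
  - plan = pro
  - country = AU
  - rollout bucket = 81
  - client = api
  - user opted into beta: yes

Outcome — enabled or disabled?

Disabled

Atomic conditions:
  country = DE: AU == DE is false
  plan = pro: pro == pro is true
  global kill-switch active: yes → true
  rollout bucket ≤ 22: 81 ≤ 22 is false
  app build number < 277: 304 < 277 is false
  NOT user opted into beta: yes → false
  NOT org on allow-list: no → true
  client ∈ {ios, web}: api is not in the set → false
  A/B group ∈ {A, control}: control is in the set → true
  NOT internal user: no → true
  last request latency ≥ 3303 ms: 2101 ≥ 3303 is false
  account age ≥ 2366 days: 1810 ≥ 2366 is false
  country ∈ {FR, GB, IN, JP}: AU is not in the set → false
  app build number > 322: 304 > 322 is false
  org on allow-list: no → false
Combine:
[1.1.1.2] true AND true = true
[1.1.1] false OR true = true
[1.1.2.1.1] false OR false OR false = false
[1.1.2.1] NOT false = true
[1.1.2] NOT true = false
[1.1] true OR false = true
[1] NOT true = false
[2.1.2.1] false OR true = true
[2.1.2] NOT true = false
[2.1] true OR false = true
[2.2.3] false AND false = false
[2.2] true OR false OR false = true
[2] true AND true = true
[3] false → false (antecedent false ⇒ implication holds) = true
[root] false AND true AND true = false
Overall: false → disabled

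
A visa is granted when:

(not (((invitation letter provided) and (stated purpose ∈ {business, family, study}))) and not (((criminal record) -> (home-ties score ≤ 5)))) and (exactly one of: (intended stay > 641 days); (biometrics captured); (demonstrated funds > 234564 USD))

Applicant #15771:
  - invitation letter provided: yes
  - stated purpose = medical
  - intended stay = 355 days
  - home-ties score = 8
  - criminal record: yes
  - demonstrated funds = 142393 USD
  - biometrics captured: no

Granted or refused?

Refused

Atomic conditions:
  invitation letter provided: yes → true
  stated purpose ∈ {business, family, study}: medical is not in the set → false
  criminal record: yes → true
  home-ties score ≤ 5: 8 ≤ 5 is false
  intended stay > 641 days: 355 > 641 is false
  biometrics captured: no → false
  demonstrated funds > 234564 USD: 142393 > 234564 is false
Combine:
[1.1.1] true AND false = false
[1.1] NOT false = true
[1.2.1] true → false = false
[1.2] NOT false = true
[1] true AND true = true
[2] exactly-one(false, false, false) = false
[root] true AND false = false
Overall: false → refused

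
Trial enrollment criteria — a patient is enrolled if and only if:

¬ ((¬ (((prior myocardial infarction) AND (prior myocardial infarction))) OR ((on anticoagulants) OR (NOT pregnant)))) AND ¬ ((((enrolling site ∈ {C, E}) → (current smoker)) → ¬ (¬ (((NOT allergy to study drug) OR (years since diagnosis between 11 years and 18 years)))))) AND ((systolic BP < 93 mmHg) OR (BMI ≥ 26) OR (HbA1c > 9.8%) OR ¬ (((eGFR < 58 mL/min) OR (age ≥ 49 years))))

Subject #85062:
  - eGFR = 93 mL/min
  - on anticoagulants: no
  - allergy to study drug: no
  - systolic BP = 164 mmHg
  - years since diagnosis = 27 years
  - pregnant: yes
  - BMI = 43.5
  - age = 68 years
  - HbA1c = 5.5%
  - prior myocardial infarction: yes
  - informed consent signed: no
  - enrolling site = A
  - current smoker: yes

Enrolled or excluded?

Atomic conditions:
  prior myocardial infarction: yes → true
  on anticoagulants: no → false
  NOT pregnant: yes → false
  enrolling site ∈ {C, E}: A is not in the set → false
  current smoker: yes → true
  NOT allergy to study drug: no → true
  years since diagnosis between 11 years and 18 years: 27 in [11, 18] is false
  systolic BP < 93 mmHg: 164 < 93 is false
  BMI ≥ 26: 43.5 ≥ 26 is true
  HbA1c > 9.8%: 5.5 > 9.8 is false
  eGFR < 58 mL/min: 93 < 58 is false
  age ≥ 49 years: 68 ≥ 49 is true
Combine:
[1.1.1.1] true AND true = true
[1.1.1] NOT true = false
[1.1.2] false OR false = false
[1.1] false OR false = false
[1] NOT false = true
[2.1.1] false → true (antecedent false ⇒ implication holds) = true
[2.1.2.1.1] true OR false = true
[2.1.2.1] NOT true = false
[2.1.2] NOT false = true
[2.1] true → true = true
[2] NOT true = false
[3.4.1] false OR true = true
[3.4] NOT true = false
[3] false OR true OR false OR false = true
[root] true AND false AND true = false
Overall: false → excluded

Excluded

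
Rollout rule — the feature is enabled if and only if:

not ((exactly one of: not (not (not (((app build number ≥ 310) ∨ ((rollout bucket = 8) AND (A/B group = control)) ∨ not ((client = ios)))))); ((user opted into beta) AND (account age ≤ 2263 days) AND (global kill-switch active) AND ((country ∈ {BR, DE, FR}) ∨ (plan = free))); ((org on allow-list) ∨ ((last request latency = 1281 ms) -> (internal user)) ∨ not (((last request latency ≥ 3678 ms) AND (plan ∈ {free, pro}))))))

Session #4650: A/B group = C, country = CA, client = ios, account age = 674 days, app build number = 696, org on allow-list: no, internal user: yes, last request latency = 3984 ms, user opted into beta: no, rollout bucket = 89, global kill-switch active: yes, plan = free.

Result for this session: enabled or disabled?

Disabled

Atomic conditions:
  app build number ≥ 310: 696 ≥ 310 is true
  rollout bucket = 8: 89 == 8 is false
  A/B group = control: C == control is false
  client = ios: ios == ios is true
  user opted into beta: no → false
  account age ≤ 2263 days: 674 ≤ 2263 is true
  global kill-switch active: yes → true
  country ∈ {BR, DE, FR}: CA is not in the set → false
  plan = free: free == free is true
  org on allow-list: no → false
  last request latency = 1281 ms: 3984 == 1281 is false
  internal user: yes → true
  last request latency ≥ 3678 ms: 3984 ≥ 3678 is true
  plan ∈ {free, pro}: free is in the set → true
Combine:
[1.1.1.1.1.2] false AND false = false
[1.1.1.1.1.3] NOT true = false
[1.1.1.1.1] true OR false OR false = true
[1.1.1.1] NOT true = false
[1.1.1] NOT false = true
[1.1] NOT true = false
[1.2.4] false OR true = true
[1.2] false AND true AND true AND true = false
[1.3.2] false → true (antecedent false ⇒ implication holds) = true
[1.3.3.1] true AND true = true
[1.3.3] NOT true = false
[1.3] false OR true OR false = true
[1] exactly-one(false, false, true) = true
[root] NOT true = false
Overall: false → disabled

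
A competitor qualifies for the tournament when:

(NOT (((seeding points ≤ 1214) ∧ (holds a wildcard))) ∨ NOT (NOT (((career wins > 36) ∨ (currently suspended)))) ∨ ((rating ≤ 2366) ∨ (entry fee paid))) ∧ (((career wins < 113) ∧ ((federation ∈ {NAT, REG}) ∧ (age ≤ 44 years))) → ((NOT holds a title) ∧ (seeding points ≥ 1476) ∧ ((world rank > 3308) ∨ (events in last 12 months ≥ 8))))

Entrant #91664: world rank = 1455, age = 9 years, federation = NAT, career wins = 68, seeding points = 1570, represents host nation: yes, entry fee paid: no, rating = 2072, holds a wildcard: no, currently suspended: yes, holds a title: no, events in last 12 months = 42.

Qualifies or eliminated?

Atomic conditions:
  seeding points ≤ 1214: 1570 ≤ 1214 is false
  holds a wildcard: no → false
  career wins > 36: 68 > 36 is true
  currently suspended: yes → true
  rating ≤ 2366: 2072 ≤ 2366 is true
  entry fee paid: no → false
  career wins < 113: 68 < 113 is true
  federation ∈ {NAT, REG}: NAT is in the set → true
  age ≤ 44 years: 9 ≤ 44 is true
  NOT holds a title: no → true
  seeding points ≥ 1476: 1570 ≥ 1476 is true
  world rank > 3308: 1455 > 3308 is false
  events in last 12 months ≥ 8: 42 ≥ 8 is true
Combine:
[1.1.1] false AND false = false
[1.1] NOT false = true
[1.2.1.1] true OR true = true
[1.2.1] NOT true = false
[1.2] NOT false = true
[1.3] true OR false = true
[1] true OR true OR true = true
[2.1.2] true AND true = true
[2.1] true AND true = true
[2.2.3] false OR true = true
[2.2] true AND true AND true = true
[2] true → true = true
[root] true AND true = true
Overall: true → qualifies

Qualifies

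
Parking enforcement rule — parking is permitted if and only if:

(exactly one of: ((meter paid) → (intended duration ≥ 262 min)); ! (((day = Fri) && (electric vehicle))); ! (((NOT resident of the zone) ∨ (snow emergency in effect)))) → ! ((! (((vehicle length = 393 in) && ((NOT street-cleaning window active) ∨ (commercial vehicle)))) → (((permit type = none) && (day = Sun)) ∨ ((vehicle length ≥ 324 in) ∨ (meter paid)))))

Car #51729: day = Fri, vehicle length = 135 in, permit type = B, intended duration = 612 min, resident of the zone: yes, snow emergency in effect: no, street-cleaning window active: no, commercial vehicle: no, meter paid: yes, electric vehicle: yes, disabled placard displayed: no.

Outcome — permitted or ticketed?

Atomic conditions:
  meter paid: yes → true
  intended duration ≥ 262 min: 612 ≥ 262 is true
  day = Fri: Fri == Fri is true
  electric vehicle: yes → true
  NOT resident of the zone: yes → false
  snow emergency in effect: no → false
  vehicle length = 393 in: 135 == 393 is false
  NOT street-cleaning window active: no → true
  commercial vehicle: no → false
  permit type = none: B == none is false
  day = Sun: Fri == Sun is false
  vehicle length ≥ 324 in: 135 ≥ 324 is false
Combine:
[1.1] true → true = true
[1.2.1] true AND true = true
[1.2] NOT true = false
[1.3.1] false OR false = false
[1.3] NOT false = true
[1] exactly-one(true, false, true) = false
[2.1.1.1.2] true OR false = true
[2.1.1.1] false AND true = false
[2.1.1] NOT false = true
[2.1.2.1] false AND false = false
[2.1.2.2] false OR true = true
[2.1.2] false OR true = true
[2.1] true → true = true
[2] NOT true = false
[root] false → false (antecedent false ⇒ implication holds) = true
Overall: true → permitted

Permitted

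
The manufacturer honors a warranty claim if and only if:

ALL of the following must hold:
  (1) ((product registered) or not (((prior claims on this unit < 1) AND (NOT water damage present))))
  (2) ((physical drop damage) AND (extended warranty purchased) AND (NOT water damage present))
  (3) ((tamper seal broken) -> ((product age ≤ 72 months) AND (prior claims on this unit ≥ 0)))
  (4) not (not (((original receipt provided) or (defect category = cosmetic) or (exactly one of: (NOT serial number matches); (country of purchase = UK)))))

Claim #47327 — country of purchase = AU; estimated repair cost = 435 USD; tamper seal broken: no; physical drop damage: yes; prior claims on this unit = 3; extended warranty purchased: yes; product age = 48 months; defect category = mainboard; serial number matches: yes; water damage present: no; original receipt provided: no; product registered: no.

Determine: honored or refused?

Atomic conditions:
  product registered: no → false
  prior claims on this unit < 1: 3 < 1 is false
  NOT water damage present: no → true
  physical drop damage: yes → true
  extended warranty purchased: yes → true
  tamper seal broken: no → false
  product age ≤ 72 months: 48 ≤ 72 is true
  prior claims on this unit ≥ 0: 3 ≥ 0 is true
  original receipt provided: no → false
  defect category = cosmetic: mainboard == cosmetic is false
  NOT serial number matches: yes → false
  country of purchase = UK: AU == UK is false
Combine:
[1.2.1] false AND true = false
[1.2] NOT false = true
[1] false OR true = true
[2] true AND true AND true = true
[3.2] true AND true = true
[3] false → true (antecedent false ⇒ implication holds) = true
[4.1.1.3] exactly-one(false, false) = false
[4.1.1] false OR false OR false = false
[4.1] NOT false = true
[4] NOT true = false
[root] true AND true AND true AND false = false
Overall: false → refused

Refused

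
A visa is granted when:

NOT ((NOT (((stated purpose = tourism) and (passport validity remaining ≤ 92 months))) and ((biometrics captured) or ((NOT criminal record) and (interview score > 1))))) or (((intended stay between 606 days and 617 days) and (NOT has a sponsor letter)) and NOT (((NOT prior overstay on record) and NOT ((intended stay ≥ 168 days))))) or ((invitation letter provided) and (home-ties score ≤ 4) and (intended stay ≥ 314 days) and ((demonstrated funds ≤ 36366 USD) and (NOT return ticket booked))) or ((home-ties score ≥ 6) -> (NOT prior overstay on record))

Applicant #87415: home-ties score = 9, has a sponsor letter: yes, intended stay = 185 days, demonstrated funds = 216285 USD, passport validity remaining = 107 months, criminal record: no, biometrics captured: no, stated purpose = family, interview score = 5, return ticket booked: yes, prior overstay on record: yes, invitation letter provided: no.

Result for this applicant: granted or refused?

Refused

Atomic conditions:
  stated purpose = tourism: family == tourism is false
  passport validity remaining ≤ 92 months: 107 ≤ 92 is false
  biometrics captured: no → false
  NOT criminal record: no → true
  interview score > 1: 5 > 1 is true
  intended stay between 606 days and 617 days: 185 in [606, 617] is false
  NOT has a sponsor letter: yes → false
  NOT prior overstay on record: yes → false
  intended stay ≥ 168 days: 185 ≥ 168 is true
  invitation letter provided: no → false
  home-ties score ≤ 4: 9 ≤ 4 is false
  intended stay ≥ 314 days: 185 ≥ 314 is false
  demonstrated funds ≤ 36366 USD: 216285 ≤ 36366 is false
  NOT return ticket booked: yes → false
  home-ties score ≥ 6: 9 ≥ 6 is true
Combine:
[1.1.1.1] false AND false = false
[1.1.1] NOT false = true
[1.1.2.2] true AND true = true
[1.1.2] false OR true = true
[1.1] true AND true = true
[1] NOT true = false
[2.1] false AND false = false
[2.2.1.2] NOT true = false
[2.2.1] false AND false = false
[2.2] NOT false = true
[2] false AND true = false
[3.4] false AND false = false
[3] false AND false AND false AND false = false
[4] true → false = false
[root] false OR false OR false OR false = false
Overall: false → refused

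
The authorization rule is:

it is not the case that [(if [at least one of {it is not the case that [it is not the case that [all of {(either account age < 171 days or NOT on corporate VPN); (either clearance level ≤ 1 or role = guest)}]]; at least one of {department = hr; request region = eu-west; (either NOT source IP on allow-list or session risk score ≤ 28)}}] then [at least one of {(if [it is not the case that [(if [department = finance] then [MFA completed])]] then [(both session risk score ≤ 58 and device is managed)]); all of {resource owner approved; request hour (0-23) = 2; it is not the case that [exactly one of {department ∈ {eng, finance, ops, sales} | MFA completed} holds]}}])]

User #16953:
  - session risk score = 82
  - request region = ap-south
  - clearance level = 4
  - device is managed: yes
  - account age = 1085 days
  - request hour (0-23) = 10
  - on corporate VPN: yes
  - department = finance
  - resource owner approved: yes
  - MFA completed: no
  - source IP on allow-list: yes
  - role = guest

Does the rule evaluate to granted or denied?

Denied

Atomic conditions:
  account age < 171 days: 1085 < 171 is false
  NOT on corporate VPN: yes → false
  clearance level ≤ 1: 4 ≤ 1 is false
  role = guest: guest == guest is true
  department = hr: finance == hr is false
  request region = eu-west: ap-south == eu-west is false
  NOT source IP on allow-list: yes → false
  session risk score ≤ 28: 82 ≤ 28 is false
  department = finance: finance == finance is true
  MFA completed: no → false
  session risk score ≤ 58: 82 ≤ 58 is false
  device is managed: yes → true
  resource owner approved: yes → true
  request hour (0-23) = 2: 10 == 2 is false
  department ∈ {eng, finance, ops, sales}: finance is in the set → true
Combine:
[1.1.1.1.1.1] false OR false = false
[1.1.1.1.1.2] false OR true = true
[1.1.1.1.1] false AND true = false
[1.1.1.1] NOT false = true
[1.1.1] NOT true = false
[1.1.2.3] false OR false = false
[1.1.2] false OR false OR false = false
[1.1] false OR false = false
[1.2.1.1.1] true → false = false
[1.2.1.1] NOT false = true
[1.2.1.2] false AND true = false
[1.2.1] true → false = false
[1.2.2.3.1] exactly-one(true, false) = true
[1.2.2.3] NOT true = false
[1.2.2] true AND false AND false = false
[1.2] false OR false = false
[1] false → false (antecedent false ⇒ implication holds) = true
[root] NOT true = false
Overall: false → denied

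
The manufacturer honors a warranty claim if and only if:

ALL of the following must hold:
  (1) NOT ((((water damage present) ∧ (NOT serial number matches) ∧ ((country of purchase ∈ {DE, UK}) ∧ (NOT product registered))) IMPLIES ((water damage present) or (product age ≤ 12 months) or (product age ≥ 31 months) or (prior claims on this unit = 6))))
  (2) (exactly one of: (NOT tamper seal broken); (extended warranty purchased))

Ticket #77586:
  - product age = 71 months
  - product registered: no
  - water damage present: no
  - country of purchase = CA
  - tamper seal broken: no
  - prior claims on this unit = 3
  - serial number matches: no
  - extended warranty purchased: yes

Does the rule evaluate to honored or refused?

Atomic conditions:
  water damage present: no → false
  NOT serial number matches: no → true
  country of purchase ∈ {DE, UK}: CA is not in the set → false
  NOT product registered: no → true
  product age ≤ 12 months: 71 ≤ 12 is false
  product age ≥ 31 months: 71 ≥ 31 is true
  prior claims on this unit = 6: 3 == 6 is false
  NOT tamper seal broken: no → true
  extended warranty purchased: yes → true
Combine:
[1.1.1.3] false AND true = false
[1.1.1] false AND true AND false = false
[1.1.2] false OR false OR true OR false = true
[1.1] false → true (antecedent false ⇒ implication holds) = true
[1] NOT true = false
[2] exactly-one(true, true) = false
[root] false AND false = false
Overall: false → refused

Refused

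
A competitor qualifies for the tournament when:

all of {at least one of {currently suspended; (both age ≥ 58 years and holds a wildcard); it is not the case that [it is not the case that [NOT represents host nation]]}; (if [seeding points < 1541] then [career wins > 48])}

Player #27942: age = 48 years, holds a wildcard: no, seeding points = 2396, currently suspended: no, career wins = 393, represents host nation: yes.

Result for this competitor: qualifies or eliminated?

Atomic conditions:
  currently suspended: no → false
  age ≥ 58 years: 48 ≥ 58 is false
  holds a wildcard: no → false
  NOT represents host nation: yes → false
  seeding points < 1541: 2396 < 1541 is false
  career wins > 48: 393 > 48 is true
Combine:
[1.2] false AND false = false
[1.3.1] NOT false = true
[1.3] NOT true = false
[1] false OR false OR false = false
[2] false → true (antecedent false ⇒ implication holds) = true
[root] false AND true = false
Overall: false → eliminated

Eliminated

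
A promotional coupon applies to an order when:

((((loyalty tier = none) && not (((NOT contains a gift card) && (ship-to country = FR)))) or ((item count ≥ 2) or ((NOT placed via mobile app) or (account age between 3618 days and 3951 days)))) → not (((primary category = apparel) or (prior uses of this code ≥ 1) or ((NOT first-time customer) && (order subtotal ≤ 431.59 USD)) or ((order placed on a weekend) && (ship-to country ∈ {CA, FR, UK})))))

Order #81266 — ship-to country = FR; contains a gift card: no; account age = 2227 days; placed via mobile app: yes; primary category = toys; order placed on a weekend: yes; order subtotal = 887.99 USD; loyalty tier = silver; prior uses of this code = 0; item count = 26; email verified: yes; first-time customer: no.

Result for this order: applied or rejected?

Rejected

Atomic conditions:
  loyalty tier = none: silver == none is false
  NOT contains a gift card: no → true
  ship-to country = FR: FR == FR is true
  item count ≥ 2: 26 ≥ 2 is true
  NOT placed via mobile app: yes → false
  account age between 3618 days and 3951 days: 2227 in [3618, 3951] is false
  primary category = apparel: toys == apparel is false
  prior uses of this code ≥ 1: 0 ≥ 1 is false
  NOT first-time customer: no → true
  order subtotal ≤ 431.59 USD: 887.99 ≤ 431.59 is false
  order placed on a weekend: yes → true
  ship-to country ∈ {CA, FR, UK}: FR is in the set → true
Combine:
[1.1.2.1] true AND true = true
[1.1.2] NOT true = false
[1.1] false AND false = false
[1.2.2] false OR false = false
[1.2] true OR false = true
[1] false OR true = true
[2.1.3] true AND false = false
[2.1.4] true AND true = true
[2.1] false OR false OR false OR true = true
[2] NOT true = false
[root] true → false = false
Overall: false → rejected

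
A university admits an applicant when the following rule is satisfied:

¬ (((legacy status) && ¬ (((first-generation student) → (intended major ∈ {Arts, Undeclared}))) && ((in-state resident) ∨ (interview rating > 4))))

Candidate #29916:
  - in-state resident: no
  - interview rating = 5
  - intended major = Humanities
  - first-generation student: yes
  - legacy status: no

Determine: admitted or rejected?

Admitted

Atomic conditions:
  legacy status: no → false
  first-generation student: yes → true
  intended major ∈ {Arts, Undeclared}: Humanities is not in the set → false
  in-state resident: no → false
  interview rating > 4: 5 > 4 is true
Combine:
[1.2.1] true → false = false
[1.2] NOT false = true
[1.3] false OR true = true
[1] false AND true AND true = false
[root] NOT false = true
Overall: true → admitted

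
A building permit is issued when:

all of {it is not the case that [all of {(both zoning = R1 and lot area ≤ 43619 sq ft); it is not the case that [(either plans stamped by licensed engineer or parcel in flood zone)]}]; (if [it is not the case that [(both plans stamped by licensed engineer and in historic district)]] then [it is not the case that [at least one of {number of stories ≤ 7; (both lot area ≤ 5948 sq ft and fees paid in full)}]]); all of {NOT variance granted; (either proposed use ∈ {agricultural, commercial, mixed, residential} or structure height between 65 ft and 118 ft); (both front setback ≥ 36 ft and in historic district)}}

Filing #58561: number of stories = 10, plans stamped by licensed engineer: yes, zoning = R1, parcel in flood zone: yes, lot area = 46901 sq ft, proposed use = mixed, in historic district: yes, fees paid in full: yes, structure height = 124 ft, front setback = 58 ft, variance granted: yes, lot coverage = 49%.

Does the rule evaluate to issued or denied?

Atomic conditions:
  zoning = R1: R1 == R1 is true
  lot area ≤ 43619 sq ft: 46901 ≤ 43619 is false
  plans stamped by licensed engineer: yes → true
  parcel in flood zone: yes → true
  in historic district: yes → true
  number of stories ≤ 7: 10 ≤ 7 is false
  lot area ≤ 5948 sq ft: 46901 ≤ 5948 is false
  fees paid in full: yes → true
  NOT variance granted: yes → false
  proposed use ∈ {agricultural, commercial, mixed, residential}: mixed is in the set → true
  structure height between 65 ft and 118 ft: 124 in [65, 118] is false
  front setback ≥ 36 ft: 58 ≥ 36 is true
Combine:
[1.1.1] true AND false = false
[1.1.2.1] true OR true = true
[1.1.2] NOT true = false
[1.1] false AND false = false
[1] NOT false = true
[2.1.1] true AND true = true
[2.1] NOT true = false
[2.2.1.2] false AND true = false
[2.2.1] false OR false = false
[2.2] NOT false = true
[2] false → true (antecedent false ⇒ implication holds) = true
[3.2] true OR false = true
[3.3] true AND true = true
[3] false AND true AND true = false
[root] true AND true AND false = false
Overall: false → denied

Denied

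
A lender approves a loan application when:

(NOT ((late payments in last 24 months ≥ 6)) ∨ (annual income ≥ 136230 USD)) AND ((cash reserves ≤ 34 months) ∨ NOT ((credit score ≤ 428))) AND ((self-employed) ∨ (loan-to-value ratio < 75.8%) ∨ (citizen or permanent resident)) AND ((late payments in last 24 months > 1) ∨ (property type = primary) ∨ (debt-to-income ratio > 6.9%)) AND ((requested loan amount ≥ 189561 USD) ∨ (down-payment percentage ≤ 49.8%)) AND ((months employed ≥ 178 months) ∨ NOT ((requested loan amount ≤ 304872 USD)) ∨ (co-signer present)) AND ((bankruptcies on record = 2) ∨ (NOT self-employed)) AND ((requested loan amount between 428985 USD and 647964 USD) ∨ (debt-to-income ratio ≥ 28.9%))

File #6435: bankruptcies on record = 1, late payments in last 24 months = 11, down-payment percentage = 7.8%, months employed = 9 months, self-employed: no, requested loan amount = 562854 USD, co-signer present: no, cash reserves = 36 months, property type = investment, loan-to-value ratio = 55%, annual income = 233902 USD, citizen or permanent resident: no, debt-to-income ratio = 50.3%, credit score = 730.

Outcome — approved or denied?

Approved

Atomic conditions:
  late payments in last 24 months ≥ 6: 11 ≥ 6 is true
  annual income ≥ 136230 USD: 233902 ≥ 136230 is true
  cash reserves ≤ 34 months: 36 ≤ 34 is false
  credit score ≤ 428: 730 ≤ 428 is false
  self-employed: no → false
  loan-to-value ratio < 75.8%: 55 < 75.8 is true
  citizen or permanent resident: no → false
  late payments in last 24 months > 1: 11 > 1 is true
  property type = primary: investment == primary is false
  debt-to-income ratio > 6.9%: 50.3 > 6.9 is true
  requested loan amount ≥ 189561 USD: 562854 ≥ 189561 is true
  down-payment percentage ≤ 49.8%: 7.8 ≤ 49.8 is true
  months employed ≥ 178 months: 9 ≥ 178 is false
  requested loan amount ≤ 304872 USD: 562854 ≤ 304872 is false
  co-signer present: no → false
  bankruptcies on record = 2: 1 == 2 is false
  NOT self-employed: no → true
  requested loan amount between 428985 USD and 647964 USD: 562854 in [428985, 647964] is true
  debt-to-income ratio ≥ 28.9%: 50.3 ≥ 28.9 is true
Combine:
[1.1] NOT true = false
[1] false OR true = true
[2.2] NOT false = true
[2] false OR true = true
[3] false OR true OR false = true
[4] true OR false OR true = true
[5] true OR true = true
[6.2] NOT false = true
[6] false OR true OR false = true
[7] false OR true = true
[8] true OR true = true
[root] true AND true AND true AND true AND true AND true AND true AND true = true
Overall: true → approved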